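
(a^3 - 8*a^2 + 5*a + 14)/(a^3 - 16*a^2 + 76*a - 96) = (a^2 - 6*a - 7)/(a^2 - 14*a + 48)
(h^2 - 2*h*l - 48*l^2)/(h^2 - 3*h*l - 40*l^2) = (h + 6*l)/(h + 5*l)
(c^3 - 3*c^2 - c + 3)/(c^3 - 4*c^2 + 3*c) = (c + 1)/c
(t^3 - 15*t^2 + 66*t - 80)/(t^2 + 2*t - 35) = (t^2 - 10*t + 16)/(t + 7)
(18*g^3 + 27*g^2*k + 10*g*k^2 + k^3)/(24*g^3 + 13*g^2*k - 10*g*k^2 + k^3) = (18*g^2 + 9*g*k + k^2)/(24*g^2 - 11*g*k + k^2)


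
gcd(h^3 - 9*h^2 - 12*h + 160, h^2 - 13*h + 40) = h^2 - 13*h + 40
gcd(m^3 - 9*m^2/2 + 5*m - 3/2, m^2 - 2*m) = 1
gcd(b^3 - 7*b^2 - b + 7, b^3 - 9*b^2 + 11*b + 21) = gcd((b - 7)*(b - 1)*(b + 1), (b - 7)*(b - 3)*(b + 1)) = b^2 - 6*b - 7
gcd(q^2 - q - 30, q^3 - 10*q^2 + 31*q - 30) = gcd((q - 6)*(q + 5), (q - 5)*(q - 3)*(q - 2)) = 1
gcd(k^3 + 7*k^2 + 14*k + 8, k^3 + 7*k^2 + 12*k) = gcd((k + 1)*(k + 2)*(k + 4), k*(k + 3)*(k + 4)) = k + 4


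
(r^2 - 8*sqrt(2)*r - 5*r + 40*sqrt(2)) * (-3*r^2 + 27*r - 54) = -3*r^4 + 24*sqrt(2)*r^3 + 42*r^3 - 336*sqrt(2)*r^2 - 189*r^2 + 270*r + 1512*sqrt(2)*r - 2160*sqrt(2)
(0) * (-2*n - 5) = 0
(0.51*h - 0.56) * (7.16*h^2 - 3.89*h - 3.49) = 3.6516*h^3 - 5.9935*h^2 + 0.3985*h + 1.9544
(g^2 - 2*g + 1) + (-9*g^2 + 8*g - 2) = -8*g^2 + 6*g - 1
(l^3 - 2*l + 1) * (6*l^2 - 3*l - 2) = 6*l^5 - 3*l^4 - 14*l^3 + 12*l^2 + l - 2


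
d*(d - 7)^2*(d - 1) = d^4 - 15*d^3 + 63*d^2 - 49*d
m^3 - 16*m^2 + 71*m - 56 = (m - 8)*(m - 7)*(m - 1)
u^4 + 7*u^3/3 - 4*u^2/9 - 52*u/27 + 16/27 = (u - 2/3)*(u - 1/3)*(u + 4/3)*(u + 2)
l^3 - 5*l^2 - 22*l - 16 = (l - 8)*(l + 1)*(l + 2)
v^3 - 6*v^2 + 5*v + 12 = (v - 4)*(v - 3)*(v + 1)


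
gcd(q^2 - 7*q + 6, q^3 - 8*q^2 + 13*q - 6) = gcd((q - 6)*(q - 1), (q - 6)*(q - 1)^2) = q^2 - 7*q + 6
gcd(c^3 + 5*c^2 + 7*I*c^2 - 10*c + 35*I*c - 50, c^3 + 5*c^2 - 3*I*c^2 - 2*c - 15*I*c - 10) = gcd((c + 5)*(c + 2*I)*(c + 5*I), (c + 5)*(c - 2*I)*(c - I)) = c + 5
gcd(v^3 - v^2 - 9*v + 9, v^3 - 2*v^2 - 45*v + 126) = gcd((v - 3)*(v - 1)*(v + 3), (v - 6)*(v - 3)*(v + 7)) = v - 3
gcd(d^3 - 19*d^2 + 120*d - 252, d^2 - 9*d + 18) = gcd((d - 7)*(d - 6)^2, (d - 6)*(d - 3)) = d - 6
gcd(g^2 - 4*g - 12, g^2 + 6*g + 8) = g + 2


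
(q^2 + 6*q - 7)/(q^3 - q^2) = (q + 7)/q^2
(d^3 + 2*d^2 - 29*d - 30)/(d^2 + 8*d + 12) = (d^2 - 4*d - 5)/(d + 2)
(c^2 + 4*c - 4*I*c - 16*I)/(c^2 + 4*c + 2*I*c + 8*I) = (c - 4*I)/(c + 2*I)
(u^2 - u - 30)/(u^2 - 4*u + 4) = (u^2 - u - 30)/(u^2 - 4*u + 4)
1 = 1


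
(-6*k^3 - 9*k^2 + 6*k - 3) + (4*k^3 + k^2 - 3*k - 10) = -2*k^3 - 8*k^2 + 3*k - 13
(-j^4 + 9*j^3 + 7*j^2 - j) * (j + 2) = -j^5 + 7*j^4 + 25*j^3 + 13*j^2 - 2*j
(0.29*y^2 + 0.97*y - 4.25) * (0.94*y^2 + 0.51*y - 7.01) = 0.2726*y^4 + 1.0597*y^3 - 5.5332*y^2 - 8.9672*y + 29.7925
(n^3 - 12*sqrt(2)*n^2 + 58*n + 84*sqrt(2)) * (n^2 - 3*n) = n^5 - 12*sqrt(2)*n^4 - 3*n^4 + 36*sqrt(2)*n^3 + 58*n^3 - 174*n^2 + 84*sqrt(2)*n^2 - 252*sqrt(2)*n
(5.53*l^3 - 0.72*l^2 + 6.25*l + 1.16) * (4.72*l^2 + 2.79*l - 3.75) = 26.1016*l^5 + 12.0303*l^4 + 6.7537*l^3 + 25.6127*l^2 - 20.2011*l - 4.35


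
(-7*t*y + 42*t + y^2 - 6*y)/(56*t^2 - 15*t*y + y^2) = (y - 6)/(-8*t + y)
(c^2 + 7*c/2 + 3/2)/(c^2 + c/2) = (c + 3)/c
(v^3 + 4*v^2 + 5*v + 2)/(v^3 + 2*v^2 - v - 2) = (v + 1)/(v - 1)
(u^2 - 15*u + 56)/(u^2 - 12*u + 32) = (u - 7)/(u - 4)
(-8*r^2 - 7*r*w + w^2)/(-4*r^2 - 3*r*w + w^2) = (8*r - w)/(4*r - w)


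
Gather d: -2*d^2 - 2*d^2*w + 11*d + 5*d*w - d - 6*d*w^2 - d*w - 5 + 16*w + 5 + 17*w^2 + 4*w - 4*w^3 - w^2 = d^2*(-2*w - 2) + d*(-6*w^2 + 4*w + 10) - 4*w^3 + 16*w^2 + 20*w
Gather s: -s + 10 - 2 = 8 - s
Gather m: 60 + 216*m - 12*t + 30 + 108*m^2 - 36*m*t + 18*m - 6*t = 108*m^2 + m*(234 - 36*t) - 18*t + 90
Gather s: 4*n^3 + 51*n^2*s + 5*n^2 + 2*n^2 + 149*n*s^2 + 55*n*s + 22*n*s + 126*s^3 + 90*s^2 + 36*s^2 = 4*n^3 + 7*n^2 + 126*s^3 + s^2*(149*n + 126) + s*(51*n^2 + 77*n)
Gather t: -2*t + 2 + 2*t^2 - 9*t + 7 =2*t^2 - 11*t + 9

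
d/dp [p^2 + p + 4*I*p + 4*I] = 2*p + 1 + 4*I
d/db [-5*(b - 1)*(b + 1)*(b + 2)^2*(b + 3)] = -25*b^4 - 140*b^3 - 225*b^2 - 50*b + 80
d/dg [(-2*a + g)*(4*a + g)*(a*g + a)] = a*(-8*a^2 + 4*a*g + 2*a + 3*g^2 + 2*g)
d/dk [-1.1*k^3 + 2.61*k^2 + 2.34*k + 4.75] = -3.3*k^2 + 5.22*k + 2.34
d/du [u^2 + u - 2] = 2*u + 1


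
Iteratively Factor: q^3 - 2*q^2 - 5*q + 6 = (q - 1)*(q^2 - q - 6) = (q - 1)*(q + 2)*(q - 3)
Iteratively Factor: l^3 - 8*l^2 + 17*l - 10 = (l - 2)*(l^2 - 6*l + 5) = (l - 2)*(l - 1)*(l - 5)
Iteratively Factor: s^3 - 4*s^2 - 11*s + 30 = (s - 5)*(s^2 + s - 6) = (s - 5)*(s + 3)*(s - 2)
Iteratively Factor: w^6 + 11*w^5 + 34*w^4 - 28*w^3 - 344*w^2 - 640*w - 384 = (w + 2)*(w^5 + 9*w^4 + 16*w^3 - 60*w^2 - 224*w - 192) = (w + 2)^2*(w^4 + 7*w^3 + 2*w^2 - 64*w - 96) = (w + 2)^2*(w + 4)*(w^3 + 3*w^2 - 10*w - 24) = (w - 3)*(w + 2)^2*(w + 4)*(w^2 + 6*w + 8) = (w - 3)*(w + 2)^3*(w + 4)*(w + 4)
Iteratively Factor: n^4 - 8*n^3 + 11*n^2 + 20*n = (n - 5)*(n^3 - 3*n^2 - 4*n) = (n - 5)*(n - 4)*(n^2 + n) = n*(n - 5)*(n - 4)*(n + 1)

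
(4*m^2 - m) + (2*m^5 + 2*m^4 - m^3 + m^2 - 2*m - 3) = 2*m^5 + 2*m^4 - m^3 + 5*m^2 - 3*m - 3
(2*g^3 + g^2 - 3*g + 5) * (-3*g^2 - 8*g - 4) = -6*g^5 - 19*g^4 - 7*g^3 + 5*g^2 - 28*g - 20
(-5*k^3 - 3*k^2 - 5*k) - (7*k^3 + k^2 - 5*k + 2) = -12*k^3 - 4*k^2 - 2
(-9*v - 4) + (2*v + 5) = 1 - 7*v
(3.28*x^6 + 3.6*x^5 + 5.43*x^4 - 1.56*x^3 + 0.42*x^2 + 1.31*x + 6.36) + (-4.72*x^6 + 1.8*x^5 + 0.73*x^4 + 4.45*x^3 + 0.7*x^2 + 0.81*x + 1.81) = -1.44*x^6 + 5.4*x^5 + 6.16*x^4 + 2.89*x^3 + 1.12*x^2 + 2.12*x + 8.17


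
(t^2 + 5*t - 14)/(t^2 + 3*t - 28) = (t - 2)/(t - 4)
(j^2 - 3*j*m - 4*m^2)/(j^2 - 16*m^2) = (j + m)/(j + 4*m)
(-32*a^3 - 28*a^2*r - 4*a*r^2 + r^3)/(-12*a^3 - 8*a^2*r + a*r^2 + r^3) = (-8*a + r)/(-3*a + r)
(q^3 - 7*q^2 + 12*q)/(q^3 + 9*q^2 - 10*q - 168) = q*(q - 3)/(q^2 + 13*q + 42)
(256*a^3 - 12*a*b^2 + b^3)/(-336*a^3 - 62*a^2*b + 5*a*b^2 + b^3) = (-32*a^2 - 4*a*b + b^2)/(42*a^2 + 13*a*b + b^2)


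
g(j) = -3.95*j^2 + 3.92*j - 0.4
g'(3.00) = -19.78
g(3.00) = -24.19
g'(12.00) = -90.88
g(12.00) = -522.16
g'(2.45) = -15.44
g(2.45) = -14.51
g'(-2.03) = 19.96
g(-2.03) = -24.64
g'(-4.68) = 40.89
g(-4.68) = -105.26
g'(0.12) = 2.97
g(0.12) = 0.01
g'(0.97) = -3.74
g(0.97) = -0.31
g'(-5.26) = 45.47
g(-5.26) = -130.31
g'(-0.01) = 4.00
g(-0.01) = -0.44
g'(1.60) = -8.72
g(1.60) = -4.24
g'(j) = 3.92 - 7.9*j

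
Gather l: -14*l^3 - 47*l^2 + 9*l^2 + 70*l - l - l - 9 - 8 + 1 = -14*l^3 - 38*l^2 + 68*l - 16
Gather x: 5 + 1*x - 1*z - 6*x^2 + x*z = -6*x^2 + x*(z + 1) - z + 5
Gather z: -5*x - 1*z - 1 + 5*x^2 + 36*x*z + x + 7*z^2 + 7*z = 5*x^2 - 4*x + 7*z^2 + z*(36*x + 6) - 1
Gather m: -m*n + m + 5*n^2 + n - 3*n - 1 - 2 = m*(1 - n) + 5*n^2 - 2*n - 3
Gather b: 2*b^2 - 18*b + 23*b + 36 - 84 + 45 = 2*b^2 + 5*b - 3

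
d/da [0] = 0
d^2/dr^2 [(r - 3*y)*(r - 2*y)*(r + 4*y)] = 6*r - 2*y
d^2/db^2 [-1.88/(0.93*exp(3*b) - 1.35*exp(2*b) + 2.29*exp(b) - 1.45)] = (-1.88*(2.79*exp(2*b) - 2.7*exp(b) + 2.29)*(5.58*exp(2*b) - 5.4*exp(b) + 4.58)*exp(b) + (15.7356*exp(2*b) - 10.152*exp(b) + 4.3052)*(0.93*exp(3*b) - 1.35*exp(2*b) + 2.29*exp(b) - 1.45))*exp(b)/(0.93*exp(3*b) - 1.35*exp(2*b) + 2.29*exp(b) - 1.45)^3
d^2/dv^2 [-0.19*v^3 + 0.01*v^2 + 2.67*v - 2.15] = 0.02 - 1.14*v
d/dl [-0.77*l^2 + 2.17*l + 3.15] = 2.17 - 1.54*l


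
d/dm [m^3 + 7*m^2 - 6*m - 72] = 3*m^2 + 14*m - 6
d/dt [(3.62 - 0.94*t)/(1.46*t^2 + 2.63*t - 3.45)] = (1.3724*t^2 - 10.5704*t - 6.2776)/(2.1316*t^4 + 7.6796*t^3 - 3.1571*t^2 - 18.147*t + 11.9025)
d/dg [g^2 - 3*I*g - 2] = 2*g - 3*I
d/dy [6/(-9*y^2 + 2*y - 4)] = 12*(9*y - 1)/(9*y^2 - 2*y + 4)^2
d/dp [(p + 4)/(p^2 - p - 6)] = (p^2 - p - (p + 4)*(2*p - 1) - 6)/(-p^2 + p + 6)^2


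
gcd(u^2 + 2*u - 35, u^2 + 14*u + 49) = u + 7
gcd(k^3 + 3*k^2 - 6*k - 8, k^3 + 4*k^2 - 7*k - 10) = k^2 - k - 2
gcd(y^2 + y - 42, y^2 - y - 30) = y - 6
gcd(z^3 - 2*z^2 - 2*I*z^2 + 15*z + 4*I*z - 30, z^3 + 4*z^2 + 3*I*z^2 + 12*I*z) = z + 3*I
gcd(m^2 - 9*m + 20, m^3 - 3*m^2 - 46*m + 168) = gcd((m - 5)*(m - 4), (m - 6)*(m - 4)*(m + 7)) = m - 4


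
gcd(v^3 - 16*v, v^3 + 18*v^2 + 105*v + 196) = v + 4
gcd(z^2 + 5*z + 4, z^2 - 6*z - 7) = z + 1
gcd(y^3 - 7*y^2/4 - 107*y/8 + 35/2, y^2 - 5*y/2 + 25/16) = y - 5/4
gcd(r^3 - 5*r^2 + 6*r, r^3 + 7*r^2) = r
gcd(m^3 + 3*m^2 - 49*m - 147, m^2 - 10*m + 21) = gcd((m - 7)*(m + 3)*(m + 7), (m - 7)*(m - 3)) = m - 7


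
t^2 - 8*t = t*(t - 8)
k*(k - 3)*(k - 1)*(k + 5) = k^4 + k^3 - 17*k^2 + 15*k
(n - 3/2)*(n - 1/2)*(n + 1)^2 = n^4 - 9*n^2/4 - n/2 + 3/4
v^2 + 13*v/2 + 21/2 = (v + 3)*(v + 7/2)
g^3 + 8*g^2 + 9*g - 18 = (g - 1)*(g + 3)*(g + 6)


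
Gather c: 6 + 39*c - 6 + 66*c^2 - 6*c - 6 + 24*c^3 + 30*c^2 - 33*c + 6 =24*c^3 + 96*c^2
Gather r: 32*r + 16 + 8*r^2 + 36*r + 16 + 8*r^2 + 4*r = 16*r^2 + 72*r + 32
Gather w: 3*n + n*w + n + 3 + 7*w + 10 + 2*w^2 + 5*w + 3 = 4*n + 2*w^2 + w*(n + 12) + 16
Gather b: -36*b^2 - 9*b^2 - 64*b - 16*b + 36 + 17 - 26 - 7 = -45*b^2 - 80*b + 20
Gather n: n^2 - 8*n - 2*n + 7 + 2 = n^2 - 10*n + 9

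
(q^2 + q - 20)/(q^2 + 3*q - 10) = (q - 4)/(q - 2)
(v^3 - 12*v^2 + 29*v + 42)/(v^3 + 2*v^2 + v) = (v^2 - 13*v + 42)/(v*(v + 1))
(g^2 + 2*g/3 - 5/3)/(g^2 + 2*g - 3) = (g + 5/3)/(g + 3)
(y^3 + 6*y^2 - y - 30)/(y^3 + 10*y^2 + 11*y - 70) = (y + 3)/(y + 7)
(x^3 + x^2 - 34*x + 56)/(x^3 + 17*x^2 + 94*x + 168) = (x^2 - 6*x + 8)/(x^2 + 10*x + 24)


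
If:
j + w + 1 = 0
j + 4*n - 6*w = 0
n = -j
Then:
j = -2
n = 2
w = 1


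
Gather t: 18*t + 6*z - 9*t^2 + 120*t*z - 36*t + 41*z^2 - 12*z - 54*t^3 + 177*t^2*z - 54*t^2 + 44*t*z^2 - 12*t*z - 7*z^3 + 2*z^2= -54*t^3 + t^2*(177*z - 63) + t*(44*z^2 + 108*z - 18) - 7*z^3 + 43*z^2 - 6*z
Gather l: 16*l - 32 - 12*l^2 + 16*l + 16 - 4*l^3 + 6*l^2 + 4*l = -4*l^3 - 6*l^2 + 36*l - 16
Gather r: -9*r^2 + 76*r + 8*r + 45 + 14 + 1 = -9*r^2 + 84*r + 60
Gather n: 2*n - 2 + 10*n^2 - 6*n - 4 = 10*n^2 - 4*n - 6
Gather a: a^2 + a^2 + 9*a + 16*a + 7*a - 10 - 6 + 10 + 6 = 2*a^2 + 32*a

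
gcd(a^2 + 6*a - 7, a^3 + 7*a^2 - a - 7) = a^2 + 6*a - 7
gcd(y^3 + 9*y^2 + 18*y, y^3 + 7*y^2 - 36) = y^2 + 9*y + 18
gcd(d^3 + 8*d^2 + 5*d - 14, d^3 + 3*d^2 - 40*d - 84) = d^2 + 9*d + 14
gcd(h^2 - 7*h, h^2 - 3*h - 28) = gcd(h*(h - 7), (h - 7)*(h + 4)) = h - 7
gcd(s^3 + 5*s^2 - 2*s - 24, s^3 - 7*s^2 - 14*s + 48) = s^2 + s - 6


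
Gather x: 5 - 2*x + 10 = 15 - 2*x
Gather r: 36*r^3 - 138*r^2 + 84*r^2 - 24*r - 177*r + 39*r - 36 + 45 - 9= 36*r^3 - 54*r^2 - 162*r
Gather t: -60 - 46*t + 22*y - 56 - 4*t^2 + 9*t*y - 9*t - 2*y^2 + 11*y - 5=-4*t^2 + t*(9*y - 55) - 2*y^2 + 33*y - 121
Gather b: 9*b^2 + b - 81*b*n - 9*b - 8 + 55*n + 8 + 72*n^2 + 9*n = 9*b^2 + b*(-81*n - 8) + 72*n^2 + 64*n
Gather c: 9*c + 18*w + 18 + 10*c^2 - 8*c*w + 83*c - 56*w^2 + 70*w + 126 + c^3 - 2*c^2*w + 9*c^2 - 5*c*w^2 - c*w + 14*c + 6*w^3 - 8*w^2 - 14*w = c^3 + c^2*(19 - 2*w) + c*(-5*w^2 - 9*w + 106) + 6*w^3 - 64*w^2 + 74*w + 144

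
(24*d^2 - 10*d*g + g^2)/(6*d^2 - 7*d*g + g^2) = (4*d - g)/(d - g)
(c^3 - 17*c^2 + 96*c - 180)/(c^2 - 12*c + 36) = c - 5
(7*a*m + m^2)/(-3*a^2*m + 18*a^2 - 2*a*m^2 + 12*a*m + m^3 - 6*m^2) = m*(-7*a - m)/(3*a^2*m - 18*a^2 + 2*a*m^2 - 12*a*m - m^3 + 6*m^2)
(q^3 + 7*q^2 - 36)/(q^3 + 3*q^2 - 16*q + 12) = (q + 3)/(q - 1)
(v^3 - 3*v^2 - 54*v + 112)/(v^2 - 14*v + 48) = (v^2 + 5*v - 14)/(v - 6)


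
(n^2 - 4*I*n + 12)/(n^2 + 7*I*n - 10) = (n - 6*I)/(n + 5*I)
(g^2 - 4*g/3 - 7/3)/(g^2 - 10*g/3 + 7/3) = (g + 1)/(g - 1)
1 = 1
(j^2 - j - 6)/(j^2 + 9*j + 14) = (j - 3)/(j + 7)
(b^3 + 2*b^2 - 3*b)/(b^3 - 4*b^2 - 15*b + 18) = b/(b - 6)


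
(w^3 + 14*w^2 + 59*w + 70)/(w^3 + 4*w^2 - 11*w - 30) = (w + 7)/(w - 3)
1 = 1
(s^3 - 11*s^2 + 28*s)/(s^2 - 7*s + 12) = s*(s - 7)/(s - 3)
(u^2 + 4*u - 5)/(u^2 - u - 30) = (u - 1)/(u - 6)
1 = 1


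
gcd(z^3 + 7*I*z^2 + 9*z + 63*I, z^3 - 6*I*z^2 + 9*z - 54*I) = z^2 + 9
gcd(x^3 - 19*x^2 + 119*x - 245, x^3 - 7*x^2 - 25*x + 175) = x^2 - 12*x + 35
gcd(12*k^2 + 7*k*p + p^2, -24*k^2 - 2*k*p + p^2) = 4*k + p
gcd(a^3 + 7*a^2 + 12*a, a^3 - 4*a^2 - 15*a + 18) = a + 3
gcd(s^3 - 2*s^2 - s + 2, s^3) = 1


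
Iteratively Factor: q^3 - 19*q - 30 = (q + 3)*(q^2 - 3*q - 10) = (q - 5)*(q + 3)*(q + 2)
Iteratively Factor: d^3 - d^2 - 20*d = (d - 5)*(d^2 + 4*d) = (d - 5)*(d + 4)*(d)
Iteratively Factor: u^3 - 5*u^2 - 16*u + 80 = (u - 4)*(u^2 - u - 20) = (u - 5)*(u - 4)*(u + 4)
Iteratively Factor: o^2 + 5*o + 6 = (o + 3)*(o + 2)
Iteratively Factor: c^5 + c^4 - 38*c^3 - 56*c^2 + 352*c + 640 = (c + 4)*(c^4 - 3*c^3 - 26*c^2 + 48*c + 160) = (c + 4)^2*(c^3 - 7*c^2 + 2*c + 40) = (c + 2)*(c + 4)^2*(c^2 - 9*c + 20) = (c - 5)*(c + 2)*(c + 4)^2*(c - 4)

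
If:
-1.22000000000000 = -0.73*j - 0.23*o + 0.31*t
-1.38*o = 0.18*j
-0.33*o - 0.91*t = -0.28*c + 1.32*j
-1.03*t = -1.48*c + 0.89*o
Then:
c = -1.30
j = 0.97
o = -0.13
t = -1.75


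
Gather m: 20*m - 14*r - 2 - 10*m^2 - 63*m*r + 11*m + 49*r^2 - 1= -10*m^2 + m*(31 - 63*r) + 49*r^2 - 14*r - 3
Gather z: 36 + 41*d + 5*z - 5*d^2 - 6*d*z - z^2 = -5*d^2 + 41*d - z^2 + z*(5 - 6*d) + 36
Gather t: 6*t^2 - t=6*t^2 - t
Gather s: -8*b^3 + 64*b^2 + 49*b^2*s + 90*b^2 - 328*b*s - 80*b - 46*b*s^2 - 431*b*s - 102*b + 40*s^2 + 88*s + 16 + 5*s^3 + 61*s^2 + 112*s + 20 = -8*b^3 + 154*b^2 - 182*b + 5*s^3 + s^2*(101 - 46*b) + s*(49*b^2 - 759*b + 200) + 36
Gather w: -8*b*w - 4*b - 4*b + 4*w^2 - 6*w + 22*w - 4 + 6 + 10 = -8*b + 4*w^2 + w*(16 - 8*b) + 12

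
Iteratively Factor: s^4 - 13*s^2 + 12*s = (s - 3)*(s^3 + 3*s^2 - 4*s) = (s - 3)*(s + 4)*(s^2 - s) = (s - 3)*(s - 1)*(s + 4)*(s)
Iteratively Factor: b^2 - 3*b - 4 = (b - 4)*(b + 1)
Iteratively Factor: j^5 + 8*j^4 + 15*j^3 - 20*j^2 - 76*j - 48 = (j + 3)*(j^4 + 5*j^3 - 20*j - 16) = (j + 1)*(j + 3)*(j^3 + 4*j^2 - 4*j - 16) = (j + 1)*(j + 3)*(j + 4)*(j^2 - 4) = (j - 2)*(j + 1)*(j + 3)*(j + 4)*(j + 2)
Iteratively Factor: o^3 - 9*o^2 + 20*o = (o - 5)*(o^2 - 4*o) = (o - 5)*(o - 4)*(o)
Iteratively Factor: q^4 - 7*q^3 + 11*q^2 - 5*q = (q - 1)*(q^3 - 6*q^2 + 5*q) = q*(q - 1)*(q^2 - 6*q + 5) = q*(q - 1)^2*(q - 5)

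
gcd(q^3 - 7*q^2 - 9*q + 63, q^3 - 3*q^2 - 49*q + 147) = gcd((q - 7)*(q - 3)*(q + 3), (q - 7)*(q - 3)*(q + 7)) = q^2 - 10*q + 21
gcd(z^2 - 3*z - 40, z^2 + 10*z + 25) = z + 5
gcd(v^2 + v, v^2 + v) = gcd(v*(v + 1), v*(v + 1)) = v^2 + v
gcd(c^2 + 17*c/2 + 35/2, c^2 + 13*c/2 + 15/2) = c + 5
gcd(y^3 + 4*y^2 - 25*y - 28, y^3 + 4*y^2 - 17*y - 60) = y - 4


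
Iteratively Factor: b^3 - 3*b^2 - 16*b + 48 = (b - 3)*(b^2 - 16) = (b - 3)*(b + 4)*(b - 4)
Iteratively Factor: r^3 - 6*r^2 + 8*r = (r - 4)*(r^2 - 2*r) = (r - 4)*(r - 2)*(r)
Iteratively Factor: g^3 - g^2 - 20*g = (g + 4)*(g^2 - 5*g) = g*(g + 4)*(g - 5)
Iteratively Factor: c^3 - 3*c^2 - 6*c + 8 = (c - 4)*(c^2 + c - 2) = (c - 4)*(c + 2)*(c - 1)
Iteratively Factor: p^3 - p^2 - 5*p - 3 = (p + 1)*(p^2 - 2*p - 3) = (p + 1)^2*(p - 3)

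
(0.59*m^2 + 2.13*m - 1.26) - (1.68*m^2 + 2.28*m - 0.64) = -1.09*m^2 - 0.15*m - 0.62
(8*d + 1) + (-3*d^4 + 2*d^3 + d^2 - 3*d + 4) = -3*d^4 + 2*d^3 + d^2 + 5*d + 5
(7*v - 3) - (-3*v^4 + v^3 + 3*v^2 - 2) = 3*v^4 - v^3 - 3*v^2 + 7*v - 1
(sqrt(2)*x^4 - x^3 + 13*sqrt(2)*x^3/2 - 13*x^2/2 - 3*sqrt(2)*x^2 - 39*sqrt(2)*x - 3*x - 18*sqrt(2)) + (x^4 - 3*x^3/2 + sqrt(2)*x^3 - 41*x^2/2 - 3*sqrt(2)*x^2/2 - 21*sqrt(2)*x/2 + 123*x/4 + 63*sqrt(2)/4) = x^4 + sqrt(2)*x^4 - 5*x^3/2 + 15*sqrt(2)*x^3/2 - 27*x^2 - 9*sqrt(2)*x^2/2 - 99*sqrt(2)*x/2 + 111*x/4 - 9*sqrt(2)/4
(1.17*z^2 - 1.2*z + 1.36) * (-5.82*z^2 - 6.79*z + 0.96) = -6.8094*z^4 - 0.960299999999999*z^3 + 1.356*z^2 - 10.3864*z + 1.3056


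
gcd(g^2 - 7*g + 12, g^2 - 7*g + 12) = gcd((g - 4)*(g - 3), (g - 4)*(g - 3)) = g^2 - 7*g + 12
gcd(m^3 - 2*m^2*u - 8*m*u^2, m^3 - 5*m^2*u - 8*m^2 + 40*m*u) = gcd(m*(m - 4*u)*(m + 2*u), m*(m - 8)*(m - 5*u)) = m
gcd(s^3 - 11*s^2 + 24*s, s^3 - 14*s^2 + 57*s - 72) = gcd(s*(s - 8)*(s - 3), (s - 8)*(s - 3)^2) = s^2 - 11*s + 24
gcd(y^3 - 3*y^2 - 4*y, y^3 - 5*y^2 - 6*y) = y^2 + y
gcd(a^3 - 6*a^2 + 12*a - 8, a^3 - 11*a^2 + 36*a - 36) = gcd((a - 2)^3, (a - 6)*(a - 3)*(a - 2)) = a - 2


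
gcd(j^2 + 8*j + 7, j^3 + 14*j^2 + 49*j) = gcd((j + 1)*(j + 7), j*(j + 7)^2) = j + 7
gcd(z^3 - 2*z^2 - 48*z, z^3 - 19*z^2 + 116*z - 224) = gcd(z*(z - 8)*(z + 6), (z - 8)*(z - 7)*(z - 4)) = z - 8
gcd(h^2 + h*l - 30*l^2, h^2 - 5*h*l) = h - 5*l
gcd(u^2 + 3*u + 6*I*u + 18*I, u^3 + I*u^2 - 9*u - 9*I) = u + 3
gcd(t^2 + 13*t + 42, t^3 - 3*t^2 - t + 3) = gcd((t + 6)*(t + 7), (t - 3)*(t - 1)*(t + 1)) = 1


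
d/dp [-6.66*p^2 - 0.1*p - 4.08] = -13.32*p - 0.1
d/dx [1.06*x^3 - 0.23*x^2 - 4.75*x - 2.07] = 3.18*x^2 - 0.46*x - 4.75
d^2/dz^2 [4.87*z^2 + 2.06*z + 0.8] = 9.74000000000000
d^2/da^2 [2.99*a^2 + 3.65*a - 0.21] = 5.98000000000000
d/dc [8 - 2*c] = -2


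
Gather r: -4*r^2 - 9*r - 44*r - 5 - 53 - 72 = -4*r^2 - 53*r - 130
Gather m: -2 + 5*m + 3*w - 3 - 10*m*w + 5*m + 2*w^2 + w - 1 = m*(10 - 10*w) + 2*w^2 + 4*w - 6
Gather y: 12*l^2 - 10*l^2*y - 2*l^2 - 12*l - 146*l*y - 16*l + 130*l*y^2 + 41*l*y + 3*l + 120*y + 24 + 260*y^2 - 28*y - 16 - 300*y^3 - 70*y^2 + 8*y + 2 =10*l^2 - 25*l - 300*y^3 + y^2*(130*l + 190) + y*(-10*l^2 - 105*l + 100) + 10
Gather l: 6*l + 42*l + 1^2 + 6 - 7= 48*l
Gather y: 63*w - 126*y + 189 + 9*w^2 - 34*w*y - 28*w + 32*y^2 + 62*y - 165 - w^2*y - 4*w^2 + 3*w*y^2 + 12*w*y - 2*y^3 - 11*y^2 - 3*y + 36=5*w^2 + 35*w - 2*y^3 + y^2*(3*w + 21) + y*(-w^2 - 22*w - 67) + 60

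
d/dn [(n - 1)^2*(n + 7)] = (n - 1)*(3*n + 13)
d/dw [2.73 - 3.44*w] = -3.44000000000000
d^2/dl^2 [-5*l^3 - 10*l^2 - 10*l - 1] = -30*l - 20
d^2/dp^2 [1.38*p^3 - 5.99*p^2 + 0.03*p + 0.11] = 8.28*p - 11.98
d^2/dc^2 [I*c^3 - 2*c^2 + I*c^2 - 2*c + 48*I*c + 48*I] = 6*I*c - 4 + 2*I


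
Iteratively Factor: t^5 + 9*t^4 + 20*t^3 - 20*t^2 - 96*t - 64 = (t + 4)*(t^4 + 5*t^3 - 20*t - 16) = (t + 4)^2*(t^3 + t^2 - 4*t - 4) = (t - 2)*(t + 4)^2*(t^2 + 3*t + 2) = (t - 2)*(t + 2)*(t + 4)^2*(t + 1)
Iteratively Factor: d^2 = (d)*(d)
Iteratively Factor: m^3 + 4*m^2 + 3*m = (m)*(m^2 + 4*m + 3) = m*(m + 3)*(m + 1)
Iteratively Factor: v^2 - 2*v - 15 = (v - 5)*(v + 3)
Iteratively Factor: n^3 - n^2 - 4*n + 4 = (n - 1)*(n^2 - 4) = (n - 1)*(n + 2)*(n - 2)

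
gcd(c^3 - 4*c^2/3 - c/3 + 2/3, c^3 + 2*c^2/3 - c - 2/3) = c^2 - c/3 - 2/3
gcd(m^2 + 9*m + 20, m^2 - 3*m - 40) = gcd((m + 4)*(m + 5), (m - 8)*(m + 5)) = m + 5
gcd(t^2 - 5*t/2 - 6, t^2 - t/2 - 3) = t + 3/2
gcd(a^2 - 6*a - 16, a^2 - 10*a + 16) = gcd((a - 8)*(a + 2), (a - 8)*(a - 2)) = a - 8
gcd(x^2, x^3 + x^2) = x^2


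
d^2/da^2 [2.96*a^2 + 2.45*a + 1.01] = 5.92000000000000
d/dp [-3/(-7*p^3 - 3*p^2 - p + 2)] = 3*(-21*p^2 - 6*p - 1)/(7*p^3 + 3*p^2 + p - 2)^2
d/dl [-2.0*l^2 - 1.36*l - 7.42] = -4.0*l - 1.36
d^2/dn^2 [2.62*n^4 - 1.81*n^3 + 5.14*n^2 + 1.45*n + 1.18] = 31.44*n^2 - 10.86*n + 10.28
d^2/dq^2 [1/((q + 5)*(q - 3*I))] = 2*((q + 5)^2 + (q + 5)*(q - 3*I) + (q - 3*I)^2)/((q + 5)^3*(q - 3*I)^3)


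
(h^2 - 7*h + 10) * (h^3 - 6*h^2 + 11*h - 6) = h^5 - 13*h^4 + 63*h^3 - 143*h^2 + 152*h - 60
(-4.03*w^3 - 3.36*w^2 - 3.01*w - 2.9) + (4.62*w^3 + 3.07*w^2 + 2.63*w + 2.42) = 0.59*w^3 - 0.29*w^2 - 0.38*w - 0.48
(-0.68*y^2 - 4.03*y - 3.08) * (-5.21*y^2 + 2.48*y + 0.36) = 3.5428*y^4 + 19.3099*y^3 + 5.8076*y^2 - 9.0892*y - 1.1088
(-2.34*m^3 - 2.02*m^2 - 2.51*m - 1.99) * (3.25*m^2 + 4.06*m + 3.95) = -7.605*m^5 - 16.0654*m^4 - 25.6017*m^3 - 24.6371*m^2 - 17.9939*m - 7.8605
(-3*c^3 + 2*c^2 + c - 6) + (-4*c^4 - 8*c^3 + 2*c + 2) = -4*c^4 - 11*c^3 + 2*c^2 + 3*c - 4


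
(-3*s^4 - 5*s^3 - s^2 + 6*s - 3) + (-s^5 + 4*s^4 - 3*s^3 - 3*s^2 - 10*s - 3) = -s^5 + s^4 - 8*s^3 - 4*s^2 - 4*s - 6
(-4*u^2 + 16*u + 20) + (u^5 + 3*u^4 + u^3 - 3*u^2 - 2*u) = u^5 + 3*u^4 + u^3 - 7*u^2 + 14*u + 20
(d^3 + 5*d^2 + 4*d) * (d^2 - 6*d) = d^5 - d^4 - 26*d^3 - 24*d^2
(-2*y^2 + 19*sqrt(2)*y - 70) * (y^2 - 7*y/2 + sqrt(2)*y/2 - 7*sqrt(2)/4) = -2*y^4 + 7*y^3 + 18*sqrt(2)*y^3 - 63*sqrt(2)*y^2 - 51*y^2 - 35*sqrt(2)*y + 357*y/2 + 245*sqrt(2)/2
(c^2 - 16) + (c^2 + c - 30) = 2*c^2 + c - 46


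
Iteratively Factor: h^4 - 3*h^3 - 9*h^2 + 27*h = (h)*(h^3 - 3*h^2 - 9*h + 27) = h*(h + 3)*(h^2 - 6*h + 9) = h*(h - 3)*(h + 3)*(h - 3)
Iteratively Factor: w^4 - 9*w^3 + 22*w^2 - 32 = (w - 4)*(w^3 - 5*w^2 + 2*w + 8) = (w - 4)*(w + 1)*(w^2 - 6*w + 8) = (w - 4)*(w - 2)*(w + 1)*(w - 4)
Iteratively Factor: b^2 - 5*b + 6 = (b - 2)*(b - 3)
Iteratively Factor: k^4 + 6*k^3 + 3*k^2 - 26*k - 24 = (k - 2)*(k^3 + 8*k^2 + 19*k + 12) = (k - 2)*(k + 4)*(k^2 + 4*k + 3) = (k - 2)*(k + 3)*(k + 4)*(k + 1)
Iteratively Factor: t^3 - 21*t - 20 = (t + 1)*(t^2 - t - 20) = (t - 5)*(t + 1)*(t + 4)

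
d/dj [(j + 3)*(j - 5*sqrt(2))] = 2*j - 5*sqrt(2) + 3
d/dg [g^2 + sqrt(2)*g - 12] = 2*g + sqrt(2)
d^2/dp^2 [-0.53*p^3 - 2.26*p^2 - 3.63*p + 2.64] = -3.18*p - 4.52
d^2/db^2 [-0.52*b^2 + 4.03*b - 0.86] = -1.04000000000000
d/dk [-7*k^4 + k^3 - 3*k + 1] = -28*k^3 + 3*k^2 - 3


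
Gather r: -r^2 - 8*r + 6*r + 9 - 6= -r^2 - 2*r + 3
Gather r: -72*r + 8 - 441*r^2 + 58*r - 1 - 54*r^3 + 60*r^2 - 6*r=-54*r^3 - 381*r^2 - 20*r + 7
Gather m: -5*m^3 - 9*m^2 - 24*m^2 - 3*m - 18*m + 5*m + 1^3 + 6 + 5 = -5*m^3 - 33*m^2 - 16*m + 12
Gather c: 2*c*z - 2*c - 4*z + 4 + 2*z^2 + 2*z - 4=c*(2*z - 2) + 2*z^2 - 2*z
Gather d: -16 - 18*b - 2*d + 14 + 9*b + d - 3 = -9*b - d - 5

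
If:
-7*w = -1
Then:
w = 1/7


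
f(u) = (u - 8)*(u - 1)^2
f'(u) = (u - 8)*(2*u - 2) + (u - 1)^2 = (u - 1)*(3*u - 17)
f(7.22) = -30.18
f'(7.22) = 28.99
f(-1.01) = -36.40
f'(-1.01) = 40.26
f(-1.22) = -45.44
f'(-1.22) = 45.87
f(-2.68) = -144.63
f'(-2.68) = 92.15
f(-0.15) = -10.78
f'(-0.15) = 20.07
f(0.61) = -1.12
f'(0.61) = 5.92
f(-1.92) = -84.58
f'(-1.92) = 66.46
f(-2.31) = -112.96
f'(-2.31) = 79.21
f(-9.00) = -1700.00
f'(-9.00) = 440.00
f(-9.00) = -1700.00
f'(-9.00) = 440.00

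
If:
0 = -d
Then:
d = 0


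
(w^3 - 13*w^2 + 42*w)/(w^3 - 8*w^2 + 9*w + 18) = w*(w - 7)/(w^2 - 2*w - 3)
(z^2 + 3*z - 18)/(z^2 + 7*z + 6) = (z - 3)/(z + 1)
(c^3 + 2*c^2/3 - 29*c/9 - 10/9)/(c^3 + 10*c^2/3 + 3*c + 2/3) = (c - 5/3)/(c + 1)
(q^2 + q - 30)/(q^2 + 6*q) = (q - 5)/q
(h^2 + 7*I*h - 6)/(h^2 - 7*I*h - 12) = (-h^2 - 7*I*h + 6)/(-h^2 + 7*I*h + 12)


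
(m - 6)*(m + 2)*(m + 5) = m^3 + m^2 - 32*m - 60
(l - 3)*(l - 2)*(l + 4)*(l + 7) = l^4 + 6*l^3 - 21*l^2 - 74*l + 168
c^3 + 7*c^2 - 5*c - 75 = (c - 3)*(c + 5)^2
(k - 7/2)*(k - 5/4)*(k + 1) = k^3 - 15*k^2/4 - 3*k/8 + 35/8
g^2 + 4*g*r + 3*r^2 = (g + r)*(g + 3*r)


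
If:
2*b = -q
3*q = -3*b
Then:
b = 0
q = 0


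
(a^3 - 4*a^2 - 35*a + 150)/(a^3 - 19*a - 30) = (a^2 + a - 30)/(a^2 + 5*a + 6)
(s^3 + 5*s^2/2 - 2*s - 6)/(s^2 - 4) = (s^2 + s/2 - 3)/(s - 2)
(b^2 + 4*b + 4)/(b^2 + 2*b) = (b + 2)/b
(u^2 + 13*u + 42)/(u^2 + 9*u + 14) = (u + 6)/(u + 2)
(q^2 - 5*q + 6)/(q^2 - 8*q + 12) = (q - 3)/(q - 6)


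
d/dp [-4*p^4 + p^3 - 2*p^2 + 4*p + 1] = -16*p^3 + 3*p^2 - 4*p + 4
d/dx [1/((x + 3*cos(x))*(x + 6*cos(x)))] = (9*x*sin(x) - 2*x + 18*sin(2*x) - 9*cos(x))/((x + 3*cos(x))^2*(x + 6*cos(x))^2)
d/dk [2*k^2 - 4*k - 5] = 4*k - 4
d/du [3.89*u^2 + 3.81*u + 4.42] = 7.78*u + 3.81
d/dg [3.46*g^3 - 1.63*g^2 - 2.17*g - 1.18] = 10.38*g^2 - 3.26*g - 2.17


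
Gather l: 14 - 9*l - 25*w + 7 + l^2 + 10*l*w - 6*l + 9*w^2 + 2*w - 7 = l^2 + l*(10*w - 15) + 9*w^2 - 23*w + 14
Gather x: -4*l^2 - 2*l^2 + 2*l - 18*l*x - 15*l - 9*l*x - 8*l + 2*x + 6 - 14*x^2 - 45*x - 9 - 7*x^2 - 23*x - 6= -6*l^2 - 21*l - 21*x^2 + x*(-27*l - 66) - 9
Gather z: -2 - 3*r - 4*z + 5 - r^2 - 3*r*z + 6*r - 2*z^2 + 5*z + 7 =-r^2 + 3*r - 2*z^2 + z*(1 - 3*r) + 10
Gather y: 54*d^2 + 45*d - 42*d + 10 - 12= 54*d^2 + 3*d - 2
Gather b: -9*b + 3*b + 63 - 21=42 - 6*b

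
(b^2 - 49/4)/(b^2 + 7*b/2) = (b - 7/2)/b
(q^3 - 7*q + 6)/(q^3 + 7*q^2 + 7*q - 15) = (q - 2)/(q + 5)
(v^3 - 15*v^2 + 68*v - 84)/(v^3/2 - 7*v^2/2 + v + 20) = 2*(v^3 - 15*v^2 + 68*v - 84)/(v^3 - 7*v^2 + 2*v + 40)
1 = 1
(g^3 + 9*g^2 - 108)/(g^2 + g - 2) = (g^3 + 9*g^2 - 108)/(g^2 + g - 2)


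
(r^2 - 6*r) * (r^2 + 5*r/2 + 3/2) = r^4 - 7*r^3/2 - 27*r^2/2 - 9*r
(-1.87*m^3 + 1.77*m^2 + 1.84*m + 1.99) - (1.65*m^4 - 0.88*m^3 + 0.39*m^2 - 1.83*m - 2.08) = -1.65*m^4 - 0.99*m^3 + 1.38*m^2 + 3.67*m + 4.07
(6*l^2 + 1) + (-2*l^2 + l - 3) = 4*l^2 + l - 2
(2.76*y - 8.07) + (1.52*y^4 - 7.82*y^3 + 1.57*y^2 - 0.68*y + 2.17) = 1.52*y^4 - 7.82*y^3 + 1.57*y^2 + 2.08*y - 5.9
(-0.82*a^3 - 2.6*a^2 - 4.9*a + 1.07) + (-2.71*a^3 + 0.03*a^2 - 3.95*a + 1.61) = -3.53*a^3 - 2.57*a^2 - 8.85*a + 2.68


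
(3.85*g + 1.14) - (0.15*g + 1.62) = 3.7*g - 0.48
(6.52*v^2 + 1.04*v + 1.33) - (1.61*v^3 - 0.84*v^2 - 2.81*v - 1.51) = -1.61*v^3 + 7.36*v^2 + 3.85*v + 2.84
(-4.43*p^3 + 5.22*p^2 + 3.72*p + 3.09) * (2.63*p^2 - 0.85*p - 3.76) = -11.6509*p^5 + 17.4941*p^4 + 22.0034*p^3 - 14.6625*p^2 - 16.6137*p - 11.6184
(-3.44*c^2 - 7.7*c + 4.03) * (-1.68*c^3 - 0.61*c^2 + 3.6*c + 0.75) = 5.7792*c^5 + 15.0344*c^4 - 14.4574*c^3 - 32.7583*c^2 + 8.733*c + 3.0225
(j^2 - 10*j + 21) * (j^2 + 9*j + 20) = j^4 - j^3 - 49*j^2 - 11*j + 420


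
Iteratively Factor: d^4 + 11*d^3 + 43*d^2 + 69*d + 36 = (d + 3)*(d^3 + 8*d^2 + 19*d + 12) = (d + 3)*(d + 4)*(d^2 + 4*d + 3) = (d + 1)*(d + 3)*(d + 4)*(d + 3)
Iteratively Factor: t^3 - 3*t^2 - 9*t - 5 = (t + 1)*(t^2 - 4*t - 5) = (t - 5)*(t + 1)*(t + 1)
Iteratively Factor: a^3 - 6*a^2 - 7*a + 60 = (a - 5)*(a^2 - a - 12) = (a - 5)*(a - 4)*(a + 3)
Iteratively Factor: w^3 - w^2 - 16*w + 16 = (w + 4)*(w^2 - 5*w + 4) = (w - 1)*(w + 4)*(w - 4)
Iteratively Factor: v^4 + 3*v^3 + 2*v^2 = (v)*(v^3 + 3*v^2 + 2*v) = v*(v + 1)*(v^2 + 2*v) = v*(v + 1)*(v + 2)*(v)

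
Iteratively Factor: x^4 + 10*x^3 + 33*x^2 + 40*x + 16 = (x + 1)*(x^3 + 9*x^2 + 24*x + 16) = (x + 1)^2*(x^2 + 8*x + 16) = (x + 1)^2*(x + 4)*(x + 4)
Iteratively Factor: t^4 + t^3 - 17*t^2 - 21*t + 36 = (t + 3)*(t^3 - 2*t^2 - 11*t + 12) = (t - 1)*(t + 3)*(t^2 - t - 12) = (t - 1)*(t + 3)^2*(t - 4)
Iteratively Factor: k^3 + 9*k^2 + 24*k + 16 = (k + 4)*(k^2 + 5*k + 4) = (k + 4)^2*(k + 1)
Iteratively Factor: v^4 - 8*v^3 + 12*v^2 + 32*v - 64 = (v - 4)*(v^3 - 4*v^2 - 4*v + 16) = (v - 4)*(v - 2)*(v^2 - 2*v - 8) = (v - 4)*(v - 2)*(v + 2)*(v - 4)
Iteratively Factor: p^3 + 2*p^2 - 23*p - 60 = (p + 3)*(p^2 - p - 20) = (p - 5)*(p + 3)*(p + 4)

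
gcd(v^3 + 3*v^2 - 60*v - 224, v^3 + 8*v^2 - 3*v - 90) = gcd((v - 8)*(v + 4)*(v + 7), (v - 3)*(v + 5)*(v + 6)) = 1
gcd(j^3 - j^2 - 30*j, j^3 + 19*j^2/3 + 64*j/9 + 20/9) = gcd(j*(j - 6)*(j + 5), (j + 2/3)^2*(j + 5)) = j + 5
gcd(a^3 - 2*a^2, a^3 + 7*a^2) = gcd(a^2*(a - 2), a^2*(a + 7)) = a^2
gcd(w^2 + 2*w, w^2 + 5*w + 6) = w + 2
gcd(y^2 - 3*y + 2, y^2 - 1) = y - 1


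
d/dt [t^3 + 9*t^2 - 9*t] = 3*t^2 + 18*t - 9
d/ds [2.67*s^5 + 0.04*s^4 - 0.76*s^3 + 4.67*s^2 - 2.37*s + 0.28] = 13.35*s^4 + 0.16*s^3 - 2.28*s^2 + 9.34*s - 2.37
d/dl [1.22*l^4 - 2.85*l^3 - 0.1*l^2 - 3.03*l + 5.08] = 4.88*l^3 - 8.55*l^2 - 0.2*l - 3.03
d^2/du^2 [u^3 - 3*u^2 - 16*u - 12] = 6*u - 6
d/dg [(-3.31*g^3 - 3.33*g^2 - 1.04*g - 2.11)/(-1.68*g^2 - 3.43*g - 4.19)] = (5.5608*g^4 + 22.7066*g^3 + 51.2814*g^2 + 20.8158*g - 2.8797)/(2.8224*g^4 + 11.5248*g^3 + 25.8433*g^2 + 28.7434*g + 17.5561)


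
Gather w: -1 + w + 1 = w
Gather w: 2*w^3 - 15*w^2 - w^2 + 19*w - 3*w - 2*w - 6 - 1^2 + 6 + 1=2*w^3 - 16*w^2 + 14*w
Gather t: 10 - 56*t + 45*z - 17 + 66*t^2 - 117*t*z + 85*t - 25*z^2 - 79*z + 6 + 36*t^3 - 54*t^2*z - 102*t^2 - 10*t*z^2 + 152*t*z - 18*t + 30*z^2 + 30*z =36*t^3 + t^2*(-54*z - 36) + t*(-10*z^2 + 35*z + 11) + 5*z^2 - 4*z - 1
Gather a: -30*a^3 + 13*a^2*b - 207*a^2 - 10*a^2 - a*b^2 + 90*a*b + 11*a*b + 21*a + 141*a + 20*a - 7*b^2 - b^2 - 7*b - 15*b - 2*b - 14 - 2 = -30*a^3 + a^2*(13*b - 217) + a*(-b^2 + 101*b + 182) - 8*b^2 - 24*b - 16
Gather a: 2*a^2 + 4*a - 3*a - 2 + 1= 2*a^2 + a - 1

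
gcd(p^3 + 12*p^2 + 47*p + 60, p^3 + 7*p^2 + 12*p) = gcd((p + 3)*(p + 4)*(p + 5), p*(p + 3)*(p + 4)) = p^2 + 7*p + 12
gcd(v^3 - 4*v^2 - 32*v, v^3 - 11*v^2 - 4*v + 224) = v^2 - 4*v - 32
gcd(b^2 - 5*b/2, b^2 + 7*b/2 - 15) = b - 5/2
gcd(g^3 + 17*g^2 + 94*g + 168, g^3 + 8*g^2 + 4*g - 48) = g^2 + 10*g + 24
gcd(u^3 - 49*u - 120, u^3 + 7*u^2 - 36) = u + 3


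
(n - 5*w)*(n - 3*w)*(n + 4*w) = n^3 - 4*n^2*w - 17*n*w^2 + 60*w^3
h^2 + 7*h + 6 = (h + 1)*(h + 6)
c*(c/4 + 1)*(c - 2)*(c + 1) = c^4/4 + 3*c^3/4 - 3*c^2/2 - 2*c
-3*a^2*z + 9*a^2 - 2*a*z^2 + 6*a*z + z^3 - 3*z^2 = (-3*a + z)*(a + z)*(z - 3)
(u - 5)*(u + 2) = u^2 - 3*u - 10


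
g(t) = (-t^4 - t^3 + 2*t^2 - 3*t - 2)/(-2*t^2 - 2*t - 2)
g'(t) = (4*t + 2)*(-t^4 - t^3 + 2*t^2 - 3*t - 2)/(-2*t^2 - 2*t - 2)^2 + (-4*t^3 - 3*t^2 + 4*t - 3)/(-2*t^2 - 2*t - 2) = (t^5 + 2*t^4 + 3*t^3 - t^2 - 4*t + 1/2)/(t^4 + 2*t^3 + 3*t^2 + 2*t + 1)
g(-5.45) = 12.80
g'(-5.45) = -5.55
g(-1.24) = -1.67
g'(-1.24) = -0.00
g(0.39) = 0.96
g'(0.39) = -0.41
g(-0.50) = -0.04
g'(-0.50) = 3.50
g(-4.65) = 8.67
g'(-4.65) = -4.78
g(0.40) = 0.95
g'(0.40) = -0.41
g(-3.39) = 3.40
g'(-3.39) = -3.60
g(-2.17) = -0.28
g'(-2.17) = -2.39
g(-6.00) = 16.00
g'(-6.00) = -6.08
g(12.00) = 70.75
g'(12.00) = 11.98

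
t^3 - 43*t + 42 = (t - 6)*(t - 1)*(t + 7)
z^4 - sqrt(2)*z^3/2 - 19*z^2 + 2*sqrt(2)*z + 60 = (z - 2)*(z + 2)*(z - 3*sqrt(2))*(z + 5*sqrt(2)/2)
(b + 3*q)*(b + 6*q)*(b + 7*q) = b^3 + 16*b^2*q + 81*b*q^2 + 126*q^3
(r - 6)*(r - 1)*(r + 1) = r^3 - 6*r^2 - r + 6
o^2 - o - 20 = (o - 5)*(o + 4)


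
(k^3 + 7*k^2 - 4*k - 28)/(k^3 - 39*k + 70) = (k + 2)/(k - 5)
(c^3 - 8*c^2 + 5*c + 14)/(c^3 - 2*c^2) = 1 - 6/c - 7/c^2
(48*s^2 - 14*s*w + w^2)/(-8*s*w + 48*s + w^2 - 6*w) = (-6*s + w)/(w - 6)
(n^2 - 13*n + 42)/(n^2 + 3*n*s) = (n^2 - 13*n + 42)/(n*(n + 3*s))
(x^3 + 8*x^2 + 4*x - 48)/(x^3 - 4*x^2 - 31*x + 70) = (x^2 + 10*x + 24)/(x^2 - 2*x - 35)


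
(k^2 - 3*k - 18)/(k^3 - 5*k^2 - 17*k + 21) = (k - 6)/(k^2 - 8*k + 7)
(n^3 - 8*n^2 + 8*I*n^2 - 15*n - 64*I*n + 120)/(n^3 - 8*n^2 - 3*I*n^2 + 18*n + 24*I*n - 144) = (n + 5*I)/(n - 6*I)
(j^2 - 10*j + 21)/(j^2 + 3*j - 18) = (j - 7)/(j + 6)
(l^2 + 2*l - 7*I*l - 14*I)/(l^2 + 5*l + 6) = (l - 7*I)/(l + 3)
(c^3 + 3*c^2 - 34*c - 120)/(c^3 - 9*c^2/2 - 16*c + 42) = 2*(c^2 + 9*c + 20)/(2*c^2 + 3*c - 14)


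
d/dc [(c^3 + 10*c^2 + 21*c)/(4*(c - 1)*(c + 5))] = (c^4 + 8*c^3 + 4*c^2 - 100*c - 105)/(4*(c^4 + 8*c^3 + 6*c^2 - 40*c + 25))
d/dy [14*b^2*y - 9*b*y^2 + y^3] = 14*b^2 - 18*b*y + 3*y^2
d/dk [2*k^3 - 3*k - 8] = 6*k^2 - 3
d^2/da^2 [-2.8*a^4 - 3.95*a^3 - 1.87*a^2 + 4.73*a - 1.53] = -33.6*a^2 - 23.7*a - 3.74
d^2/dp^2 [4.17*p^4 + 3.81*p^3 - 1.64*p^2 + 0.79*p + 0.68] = 50.04*p^2 + 22.86*p - 3.28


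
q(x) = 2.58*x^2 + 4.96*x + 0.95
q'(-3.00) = -10.52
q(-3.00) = 9.29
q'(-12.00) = -56.96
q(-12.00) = 312.95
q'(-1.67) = -3.66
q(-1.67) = -0.14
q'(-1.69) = -3.76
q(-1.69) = -0.06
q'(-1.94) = -5.05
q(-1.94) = 1.04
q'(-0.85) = 0.57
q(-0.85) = -1.40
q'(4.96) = 30.55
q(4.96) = 89.02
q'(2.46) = 17.65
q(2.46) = 28.76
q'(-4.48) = -18.16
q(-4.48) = 30.51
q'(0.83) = 9.24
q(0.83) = 6.84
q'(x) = 5.16*x + 4.96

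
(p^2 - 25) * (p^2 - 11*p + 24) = p^4 - 11*p^3 - p^2 + 275*p - 600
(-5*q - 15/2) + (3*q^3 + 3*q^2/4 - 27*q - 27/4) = 3*q^3 + 3*q^2/4 - 32*q - 57/4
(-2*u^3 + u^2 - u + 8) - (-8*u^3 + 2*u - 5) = 6*u^3 + u^2 - 3*u + 13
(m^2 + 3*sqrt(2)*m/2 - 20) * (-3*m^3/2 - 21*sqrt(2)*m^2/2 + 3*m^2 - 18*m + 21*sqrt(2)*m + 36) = -3*m^5/2 - 51*sqrt(2)*m^4/4 + 3*m^4 - 39*m^3/2 + 51*sqrt(2)*m^3/2 + 39*m^2 + 183*sqrt(2)*m^2 - 366*sqrt(2)*m + 360*m - 720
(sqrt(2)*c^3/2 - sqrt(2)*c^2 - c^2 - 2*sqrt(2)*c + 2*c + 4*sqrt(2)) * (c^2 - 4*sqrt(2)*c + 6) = sqrt(2)*c^5/2 - 5*c^4 - sqrt(2)*c^4 + 5*sqrt(2)*c^3 + 10*c^3 - 10*sqrt(2)*c^2 + 10*c^2 - 20*c - 12*sqrt(2)*c + 24*sqrt(2)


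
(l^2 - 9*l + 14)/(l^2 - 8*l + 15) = (l^2 - 9*l + 14)/(l^2 - 8*l + 15)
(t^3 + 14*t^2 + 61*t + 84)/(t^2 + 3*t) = t + 11 + 28/t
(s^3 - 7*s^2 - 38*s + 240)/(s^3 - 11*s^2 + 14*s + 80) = (s + 6)/(s + 2)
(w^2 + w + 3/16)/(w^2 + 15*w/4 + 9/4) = (w + 1/4)/(w + 3)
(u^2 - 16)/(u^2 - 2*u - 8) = (u + 4)/(u + 2)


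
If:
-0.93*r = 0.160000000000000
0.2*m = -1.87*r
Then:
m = 1.61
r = -0.17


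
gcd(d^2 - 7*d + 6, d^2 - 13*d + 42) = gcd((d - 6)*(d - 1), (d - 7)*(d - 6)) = d - 6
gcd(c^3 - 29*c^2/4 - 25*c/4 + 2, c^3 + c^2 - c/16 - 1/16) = c^2 + 3*c/4 - 1/4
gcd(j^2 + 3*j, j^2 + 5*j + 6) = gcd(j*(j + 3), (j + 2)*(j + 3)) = j + 3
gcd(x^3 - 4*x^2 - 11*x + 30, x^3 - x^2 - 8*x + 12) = x^2 + x - 6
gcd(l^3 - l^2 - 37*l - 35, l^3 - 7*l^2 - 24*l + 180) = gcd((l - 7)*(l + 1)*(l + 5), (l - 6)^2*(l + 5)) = l + 5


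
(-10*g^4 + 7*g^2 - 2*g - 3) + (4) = -10*g^4 + 7*g^2 - 2*g + 1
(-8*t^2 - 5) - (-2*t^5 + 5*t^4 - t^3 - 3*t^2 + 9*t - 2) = 2*t^5 - 5*t^4 + t^3 - 5*t^2 - 9*t - 3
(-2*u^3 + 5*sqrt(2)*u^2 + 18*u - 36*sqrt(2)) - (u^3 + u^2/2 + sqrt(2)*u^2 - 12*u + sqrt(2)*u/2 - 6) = -3*u^3 - u^2/2 + 4*sqrt(2)*u^2 - sqrt(2)*u/2 + 30*u - 36*sqrt(2) + 6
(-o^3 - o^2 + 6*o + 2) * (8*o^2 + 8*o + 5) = -8*o^5 - 16*o^4 + 35*o^3 + 59*o^2 + 46*o + 10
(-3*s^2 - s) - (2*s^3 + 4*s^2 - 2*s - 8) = -2*s^3 - 7*s^2 + s + 8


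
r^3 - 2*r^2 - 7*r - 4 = (r - 4)*(r + 1)^2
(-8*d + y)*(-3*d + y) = 24*d^2 - 11*d*y + y^2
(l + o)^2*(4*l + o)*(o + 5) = 4*l^3*o + 20*l^3 + 9*l^2*o^2 + 45*l^2*o + 6*l*o^3 + 30*l*o^2 + o^4 + 5*o^3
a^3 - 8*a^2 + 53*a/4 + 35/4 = (a - 5)*(a - 7/2)*(a + 1/2)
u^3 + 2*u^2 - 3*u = u*(u - 1)*(u + 3)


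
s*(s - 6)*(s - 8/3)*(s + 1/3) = s^4 - 25*s^3/3 + 118*s^2/9 + 16*s/3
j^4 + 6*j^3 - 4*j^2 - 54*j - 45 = (j - 3)*(j + 1)*(j + 3)*(j + 5)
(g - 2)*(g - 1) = g^2 - 3*g + 2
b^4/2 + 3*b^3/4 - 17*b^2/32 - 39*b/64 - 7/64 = (b/2 + 1/4)*(b - 1)*(b + 1/4)*(b + 7/4)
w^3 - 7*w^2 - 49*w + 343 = (w - 7)^2*(w + 7)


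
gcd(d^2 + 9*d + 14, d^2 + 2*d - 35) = d + 7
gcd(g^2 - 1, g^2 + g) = g + 1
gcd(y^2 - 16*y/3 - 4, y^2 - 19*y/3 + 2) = y - 6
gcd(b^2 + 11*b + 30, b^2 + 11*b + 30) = b^2 + 11*b + 30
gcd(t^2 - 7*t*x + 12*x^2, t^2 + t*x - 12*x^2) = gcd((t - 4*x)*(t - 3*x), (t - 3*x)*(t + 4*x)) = -t + 3*x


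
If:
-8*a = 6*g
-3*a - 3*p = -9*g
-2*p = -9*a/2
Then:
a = 0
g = 0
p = 0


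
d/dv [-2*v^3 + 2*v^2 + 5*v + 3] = -6*v^2 + 4*v + 5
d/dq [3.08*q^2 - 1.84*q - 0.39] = 6.16*q - 1.84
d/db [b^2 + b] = 2*b + 1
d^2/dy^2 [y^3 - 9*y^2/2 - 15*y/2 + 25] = 6*y - 9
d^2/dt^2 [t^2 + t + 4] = 2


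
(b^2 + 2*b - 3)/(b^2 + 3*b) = (b - 1)/b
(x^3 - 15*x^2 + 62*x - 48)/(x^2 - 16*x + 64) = (x^2 - 7*x + 6)/(x - 8)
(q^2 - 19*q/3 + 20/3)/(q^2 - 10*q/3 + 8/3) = (q - 5)/(q - 2)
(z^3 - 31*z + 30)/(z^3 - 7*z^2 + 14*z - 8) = (z^2 + z - 30)/(z^2 - 6*z + 8)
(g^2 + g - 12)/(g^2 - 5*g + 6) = (g + 4)/(g - 2)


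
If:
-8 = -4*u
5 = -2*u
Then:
No Solution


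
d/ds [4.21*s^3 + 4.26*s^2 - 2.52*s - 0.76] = 12.63*s^2 + 8.52*s - 2.52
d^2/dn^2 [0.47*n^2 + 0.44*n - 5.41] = 0.940000000000000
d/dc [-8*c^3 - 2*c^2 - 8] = 4*c*(-6*c - 1)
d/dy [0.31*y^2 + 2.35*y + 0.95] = 0.62*y + 2.35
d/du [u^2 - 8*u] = 2*u - 8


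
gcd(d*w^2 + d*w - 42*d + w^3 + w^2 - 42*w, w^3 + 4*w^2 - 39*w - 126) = w^2 + w - 42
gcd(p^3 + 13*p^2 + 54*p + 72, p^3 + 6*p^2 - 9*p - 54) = p^2 + 9*p + 18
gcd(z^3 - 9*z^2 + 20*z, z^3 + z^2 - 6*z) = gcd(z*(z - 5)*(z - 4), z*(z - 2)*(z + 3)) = z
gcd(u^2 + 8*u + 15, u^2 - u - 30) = u + 5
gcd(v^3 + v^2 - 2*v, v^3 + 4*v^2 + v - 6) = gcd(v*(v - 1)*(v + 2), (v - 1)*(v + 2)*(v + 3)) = v^2 + v - 2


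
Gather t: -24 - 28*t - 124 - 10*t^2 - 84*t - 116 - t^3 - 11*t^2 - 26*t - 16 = -t^3 - 21*t^2 - 138*t - 280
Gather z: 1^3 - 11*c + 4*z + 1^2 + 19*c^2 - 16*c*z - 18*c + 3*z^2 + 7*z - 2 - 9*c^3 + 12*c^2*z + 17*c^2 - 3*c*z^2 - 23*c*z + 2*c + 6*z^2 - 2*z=-9*c^3 + 36*c^2 - 27*c + z^2*(9 - 3*c) + z*(12*c^2 - 39*c + 9)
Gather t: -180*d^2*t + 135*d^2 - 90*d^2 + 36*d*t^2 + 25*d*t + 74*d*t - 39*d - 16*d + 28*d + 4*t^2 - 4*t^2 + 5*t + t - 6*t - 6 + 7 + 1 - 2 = 45*d^2 + 36*d*t^2 - 27*d + t*(-180*d^2 + 99*d)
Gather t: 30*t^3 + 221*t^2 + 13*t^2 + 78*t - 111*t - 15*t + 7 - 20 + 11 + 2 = 30*t^3 + 234*t^2 - 48*t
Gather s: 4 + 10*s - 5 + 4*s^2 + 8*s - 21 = 4*s^2 + 18*s - 22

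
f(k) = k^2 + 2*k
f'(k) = 2*k + 2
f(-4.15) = 8.92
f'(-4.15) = -6.30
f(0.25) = 0.56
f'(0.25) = 2.50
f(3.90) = 23.01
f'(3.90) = 9.80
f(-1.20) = -0.96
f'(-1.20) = -0.40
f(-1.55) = -0.70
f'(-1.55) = -1.10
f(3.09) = 15.73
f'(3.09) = 8.18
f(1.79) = 6.78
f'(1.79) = 5.58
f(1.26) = 4.11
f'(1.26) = 4.52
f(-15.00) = 195.00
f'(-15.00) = -28.00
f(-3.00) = 3.00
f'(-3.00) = -4.00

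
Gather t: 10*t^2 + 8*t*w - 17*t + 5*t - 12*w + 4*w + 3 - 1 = 10*t^2 + t*(8*w - 12) - 8*w + 2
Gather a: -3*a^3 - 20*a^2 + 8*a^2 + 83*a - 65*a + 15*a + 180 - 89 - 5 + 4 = -3*a^3 - 12*a^2 + 33*a + 90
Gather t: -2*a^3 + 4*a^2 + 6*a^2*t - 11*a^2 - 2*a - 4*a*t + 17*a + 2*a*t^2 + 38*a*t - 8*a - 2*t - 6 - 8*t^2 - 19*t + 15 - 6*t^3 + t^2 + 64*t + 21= -2*a^3 - 7*a^2 + 7*a - 6*t^3 + t^2*(2*a - 7) + t*(6*a^2 + 34*a + 43) + 30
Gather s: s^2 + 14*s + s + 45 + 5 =s^2 + 15*s + 50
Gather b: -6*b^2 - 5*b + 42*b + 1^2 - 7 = -6*b^2 + 37*b - 6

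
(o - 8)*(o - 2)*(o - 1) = o^3 - 11*o^2 + 26*o - 16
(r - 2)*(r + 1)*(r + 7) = r^3 + 6*r^2 - 9*r - 14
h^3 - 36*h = h*(h - 6)*(h + 6)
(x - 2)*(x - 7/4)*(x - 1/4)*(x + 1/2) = x^4 - 7*x^3/2 + 39*x^2/16 + 43*x/32 - 7/16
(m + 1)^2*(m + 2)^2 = m^4 + 6*m^3 + 13*m^2 + 12*m + 4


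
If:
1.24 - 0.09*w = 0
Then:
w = 13.78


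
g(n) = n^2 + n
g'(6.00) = 13.00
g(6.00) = 42.00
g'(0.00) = 1.00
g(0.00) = 0.00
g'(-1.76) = -2.52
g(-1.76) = 1.34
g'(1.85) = 4.70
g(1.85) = 5.27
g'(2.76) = 6.52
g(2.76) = 10.38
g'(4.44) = 9.88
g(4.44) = 24.15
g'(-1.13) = -1.26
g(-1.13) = 0.15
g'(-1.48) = -1.96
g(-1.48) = 0.71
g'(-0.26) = 0.48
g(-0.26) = -0.19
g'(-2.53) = -4.06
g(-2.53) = 3.87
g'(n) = 2*n + 1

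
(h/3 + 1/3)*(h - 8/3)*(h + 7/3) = h^3/3 + 2*h^2/9 - 59*h/27 - 56/27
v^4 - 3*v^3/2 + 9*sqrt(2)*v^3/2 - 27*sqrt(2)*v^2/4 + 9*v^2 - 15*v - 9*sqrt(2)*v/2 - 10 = (v - 2)*(v + 1/2)*(v + 2*sqrt(2))*(v + 5*sqrt(2)/2)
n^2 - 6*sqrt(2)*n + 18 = (n - 3*sqrt(2))^2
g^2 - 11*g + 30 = (g - 6)*(g - 5)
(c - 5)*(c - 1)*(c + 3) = c^3 - 3*c^2 - 13*c + 15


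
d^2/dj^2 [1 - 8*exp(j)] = -8*exp(j)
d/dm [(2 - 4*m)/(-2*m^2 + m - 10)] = 2*(-4*m^2 + 4*m + 19)/(4*m^4 - 4*m^3 + 41*m^2 - 20*m + 100)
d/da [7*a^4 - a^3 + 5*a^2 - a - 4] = 28*a^3 - 3*a^2 + 10*a - 1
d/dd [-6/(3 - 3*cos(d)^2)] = 4*cos(d)/sin(d)^3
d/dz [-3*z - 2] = -3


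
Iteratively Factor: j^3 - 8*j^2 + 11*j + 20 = (j + 1)*(j^2 - 9*j + 20) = (j - 5)*(j + 1)*(j - 4)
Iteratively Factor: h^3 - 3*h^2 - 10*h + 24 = (h - 4)*(h^2 + h - 6) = (h - 4)*(h + 3)*(h - 2)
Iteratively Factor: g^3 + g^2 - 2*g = (g)*(g^2 + g - 2) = g*(g - 1)*(g + 2)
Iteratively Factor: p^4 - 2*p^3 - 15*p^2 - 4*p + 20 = (p + 2)*(p^3 - 4*p^2 - 7*p + 10) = (p - 5)*(p + 2)*(p^2 + p - 2) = (p - 5)*(p - 1)*(p + 2)*(p + 2)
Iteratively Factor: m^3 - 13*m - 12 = (m - 4)*(m^2 + 4*m + 3) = (m - 4)*(m + 1)*(m + 3)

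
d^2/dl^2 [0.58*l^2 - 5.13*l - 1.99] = 1.16000000000000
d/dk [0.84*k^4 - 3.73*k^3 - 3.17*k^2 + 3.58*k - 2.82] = 3.36*k^3 - 11.19*k^2 - 6.34*k + 3.58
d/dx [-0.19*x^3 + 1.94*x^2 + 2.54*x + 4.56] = -0.57*x^2 + 3.88*x + 2.54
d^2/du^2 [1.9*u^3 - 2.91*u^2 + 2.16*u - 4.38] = 11.4*u - 5.82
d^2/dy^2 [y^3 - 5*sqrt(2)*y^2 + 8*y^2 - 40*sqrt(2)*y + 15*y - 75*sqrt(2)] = 6*y - 10*sqrt(2) + 16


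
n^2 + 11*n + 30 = (n + 5)*(n + 6)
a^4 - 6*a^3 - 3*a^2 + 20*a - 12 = (a - 6)*(a - 1)^2*(a + 2)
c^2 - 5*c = c*(c - 5)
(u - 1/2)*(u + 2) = u^2 + 3*u/2 - 1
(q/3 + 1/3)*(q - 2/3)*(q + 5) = q^3/3 + 16*q^2/9 + q/3 - 10/9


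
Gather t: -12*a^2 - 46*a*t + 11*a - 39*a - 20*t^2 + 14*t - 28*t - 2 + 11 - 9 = -12*a^2 - 28*a - 20*t^2 + t*(-46*a - 14)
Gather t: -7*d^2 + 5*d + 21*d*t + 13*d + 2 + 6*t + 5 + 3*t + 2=-7*d^2 + 18*d + t*(21*d + 9) + 9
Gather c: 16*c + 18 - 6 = 16*c + 12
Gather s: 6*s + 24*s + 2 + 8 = 30*s + 10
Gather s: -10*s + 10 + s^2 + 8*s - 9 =s^2 - 2*s + 1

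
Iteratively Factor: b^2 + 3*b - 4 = (b + 4)*(b - 1)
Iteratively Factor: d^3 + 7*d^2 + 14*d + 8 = (d + 4)*(d^2 + 3*d + 2) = (d + 1)*(d + 4)*(d + 2)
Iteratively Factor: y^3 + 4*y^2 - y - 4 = (y - 1)*(y^2 + 5*y + 4) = (y - 1)*(y + 1)*(y + 4)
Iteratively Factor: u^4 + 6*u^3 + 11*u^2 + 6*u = (u)*(u^3 + 6*u^2 + 11*u + 6) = u*(u + 3)*(u^2 + 3*u + 2) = u*(u + 1)*(u + 3)*(u + 2)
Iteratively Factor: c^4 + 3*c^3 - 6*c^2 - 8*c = (c - 2)*(c^3 + 5*c^2 + 4*c) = (c - 2)*(c + 1)*(c^2 + 4*c) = (c - 2)*(c + 1)*(c + 4)*(c)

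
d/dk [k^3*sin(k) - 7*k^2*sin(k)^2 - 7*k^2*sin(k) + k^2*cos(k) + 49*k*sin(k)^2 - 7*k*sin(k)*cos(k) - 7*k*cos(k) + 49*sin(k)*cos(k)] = k^3*cos(k) + 2*k^2*sin(k) - 7*k^2*sin(2*k) - 7*k^2*cos(k) - 7*k*sin(k) + 49*k*sin(2*k) + 2*k*cos(k) - 7*k - 7*sin(2*k)/2 - 7*cos(k) + 49*cos(2*k)/2 + 49/2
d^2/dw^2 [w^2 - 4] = 2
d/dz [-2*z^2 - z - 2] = -4*z - 1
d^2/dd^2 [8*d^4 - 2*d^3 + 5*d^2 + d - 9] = 96*d^2 - 12*d + 10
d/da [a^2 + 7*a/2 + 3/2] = 2*a + 7/2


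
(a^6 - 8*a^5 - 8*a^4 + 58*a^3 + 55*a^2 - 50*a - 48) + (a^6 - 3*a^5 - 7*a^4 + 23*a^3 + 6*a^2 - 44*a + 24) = 2*a^6 - 11*a^5 - 15*a^4 + 81*a^3 + 61*a^2 - 94*a - 24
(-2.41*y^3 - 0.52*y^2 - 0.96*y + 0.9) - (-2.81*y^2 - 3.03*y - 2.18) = -2.41*y^3 + 2.29*y^2 + 2.07*y + 3.08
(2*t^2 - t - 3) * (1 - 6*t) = -12*t^3 + 8*t^2 + 17*t - 3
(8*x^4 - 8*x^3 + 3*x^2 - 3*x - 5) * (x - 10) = 8*x^5 - 88*x^4 + 83*x^3 - 33*x^2 + 25*x + 50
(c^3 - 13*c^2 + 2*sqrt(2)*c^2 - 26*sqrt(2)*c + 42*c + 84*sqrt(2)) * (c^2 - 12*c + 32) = c^5 - 25*c^4 + 2*sqrt(2)*c^4 - 50*sqrt(2)*c^3 + 230*c^3 - 920*c^2 + 460*sqrt(2)*c^2 - 1840*sqrt(2)*c + 1344*c + 2688*sqrt(2)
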